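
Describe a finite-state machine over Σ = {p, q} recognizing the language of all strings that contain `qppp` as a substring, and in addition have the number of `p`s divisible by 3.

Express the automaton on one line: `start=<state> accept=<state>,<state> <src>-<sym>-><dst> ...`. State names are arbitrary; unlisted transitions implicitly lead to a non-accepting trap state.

start=A accept=L A-p->B A-q->C B-p->D B-q->E C-p->F C-q->C D-p->A D-q->G E-p->H E-q->E F-p->I F-q->E G-p->J G-q->G H-p->K H-q->G I-p->L I-q->G J-p->M J-q->C K-p->N K-q->C L-p->N L-q->L M-p->O M-q->E N-p->O N-q->N O-p->L O-q->O

Run two small machines in parallel and take their product. The first has 5 states tracking whether and how much of `qppp` has been seen; the second has 3 states tracking the count of `p`s modulo 3. A product state is a pair (one from each), accepting exactly when both do.
       p  q 
>  A   B  C 
   B   D  E 
   C   F  C 
   D   A  G 
   E   H  E 
   F   I  E 
   G   J  G 
   H   K  G 
   I   L  G 
   J   M  C 
   K   N  C 
 * L   N  L 
   M   O  E 
   N   O  N 
   O   L  O 
(> = start, * = accepting)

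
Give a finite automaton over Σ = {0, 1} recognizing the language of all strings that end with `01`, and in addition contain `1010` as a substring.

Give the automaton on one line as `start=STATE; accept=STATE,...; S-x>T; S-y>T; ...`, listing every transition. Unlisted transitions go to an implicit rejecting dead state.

start=s0; accept=s5; s0-0>s0; s0-1>s1; s1-0>s2; s1-1>s1; s2-0>s0; s2-1>s3; s3-0>s4; s3-1>s1; s4-0>s4; s4-1>s5; s5-0>s4; s5-1>s6; s6-0>s4; s6-1>s6

Handle the two conditions separately and then intersect. The first has 3 states tracking how much of the suffix `01` has currently been matched; the second has 5 states tracking whether and how much of `1010` has been seen. A product state is a pair (one from each), accepting exactly when both do. Minimizing collapses redundant product states.
A 7-state machine:
        0   1  
>  s0   s0  s1 
   s1   s2  s1 
   s2   s0  s3 
   s3   s4  s1 
   s4   s4  s5 
 * s5   s4  s6 
   s6   s4  s6 
(> = start, * = accepting)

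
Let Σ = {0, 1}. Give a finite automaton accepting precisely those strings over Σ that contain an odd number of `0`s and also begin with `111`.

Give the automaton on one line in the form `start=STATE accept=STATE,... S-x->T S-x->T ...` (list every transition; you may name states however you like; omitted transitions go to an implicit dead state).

Run two small machines in parallel and take their product. One (2 states) tracks the count of `0`s modulo 2; the other (5 states) tracks whether the input so far still matches the prefix `111`. Each combined state is a pair, one component from each; accept when both components accept. Equivalent product states are then merged.
With 6 states:
        0   1  
>  q0   q1  q2 
   q1   q1  q1 
   q2   q1  q3 
   q3   q1  q4 
   q4   q5  q4 
 * q5   q4  q5 
(> = start, * = accepting)

start=q0 accept=q5 q0-0->q1 q0-1->q2 q1-0->q1 q1-1->q1 q2-0->q1 q2-1->q3 q3-0->q1 q3-1->q4 q4-0->q5 q4-1->q4 q5-0->q4 q5-1->q5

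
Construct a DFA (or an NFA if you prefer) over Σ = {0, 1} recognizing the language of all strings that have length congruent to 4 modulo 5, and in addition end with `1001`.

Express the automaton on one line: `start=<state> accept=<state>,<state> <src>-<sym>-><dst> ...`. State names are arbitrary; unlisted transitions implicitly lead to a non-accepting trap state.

Run two small machines in parallel and take their product. The first has 5 states tracking the input length modulo 5; the second has 5 states tracking how much of the suffix `1001` has currently been matched. A product state is a pair (one from each), accepting exactly when both do. After merging equivalent states the machine shrinks.
9 states suffice.
       0  1 
>  A   B  C 
   B   D  D 
   C   E  D 
   D   F  F 
   E   G  F 
   F   H  H 
   G   H  I 
   H   A  A 
 * I   A  A 
(> = start, * = accepting)

start=A accept=I A-0->B A-1->C B-0->D B-1->D C-0->E C-1->D D-0->F D-1->F E-0->G E-1->F F-0->H F-1->H G-0->H G-1->I H-0->A H-1->A I-0->A I-1->A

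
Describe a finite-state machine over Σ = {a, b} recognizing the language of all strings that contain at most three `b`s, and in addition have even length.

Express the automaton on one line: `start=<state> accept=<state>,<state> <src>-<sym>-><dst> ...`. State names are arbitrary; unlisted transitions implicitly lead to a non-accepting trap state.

Handle the two conditions separately and then intersect. One (5 states) tracks the count of `b`s, saturating at 4; the other (2 states) tracks the input length modulo 2. Each combined state is a pair, one component from each; accept when both components accept. After merging equivalent states the machine shrinks.
9 states suffice.
        a   b  
>* q0   q1  q2 
   q1   q0  q3 
   q2   q3  q4 
 * q3   q2  q5 
 * q4   q5  q6 
   q5   q4  q7 
   q6   q7  q8 
 * q7   q6  q8 
   q8   q8  q8 
(> = start, * = accepting)

start=q0 accept=q0,q3,q4,q7 q0-a->q1 q0-b->q2 q1-a->q0 q1-b->q3 q2-a->q3 q2-b->q4 q3-a->q2 q3-b->q5 q4-a->q5 q4-b->q6 q5-a->q4 q5-b->q7 q6-a->q7 q6-b->q8 q7-a->q6 q7-b->q8 q8-a->q8 q8-b->q8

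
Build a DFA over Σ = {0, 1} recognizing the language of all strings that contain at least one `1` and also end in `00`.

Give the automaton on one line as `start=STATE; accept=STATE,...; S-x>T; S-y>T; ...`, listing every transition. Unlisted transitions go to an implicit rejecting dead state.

Build one automaton per condition and run them in lockstep. One (3 states) tracks the count of `1`s, saturating at 2; the other (3 states) tracks how much of the suffix `00` has currently been matched. Each combined state is a pair, one component from each; accept when both components accept. After merging equivalent states the machine shrinks.
4 states suffice.
       0  1 
>  A   A  B 
   B   C  B 
   C   D  B 
 * D   D  B 
(> = start, * = accepting)

start=A; accept=D; A-0>A; A-1>B; B-0>C; B-1>B; C-0>D; C-1>B; D-0>D; D-1>B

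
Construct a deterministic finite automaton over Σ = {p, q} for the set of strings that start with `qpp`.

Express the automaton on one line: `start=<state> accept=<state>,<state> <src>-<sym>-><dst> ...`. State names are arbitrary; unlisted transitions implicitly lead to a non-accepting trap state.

start=s0 accept=s3 s0-p->s4 s0-q->s1 s1-p->s2 s1-q->s4 s2-p->s3 s2-q->s4 s3-p->s3 s3-q->s3 s4-p->s4 s4-q->s4

Walk along `qpp` while the input agrees: from s0 take `q` to s1, and so on. Any deviation drops to the rejecting sink s4. Once s3 is reached the prefix is confirmed and every continuation is accepted.
        p   q  
>  s0   s4  s1 
   s1   s2  s4 
   s2   s3  s4 
 * s3   s3  s3 
   s4   s4  s4 
(> = start, * = accepting)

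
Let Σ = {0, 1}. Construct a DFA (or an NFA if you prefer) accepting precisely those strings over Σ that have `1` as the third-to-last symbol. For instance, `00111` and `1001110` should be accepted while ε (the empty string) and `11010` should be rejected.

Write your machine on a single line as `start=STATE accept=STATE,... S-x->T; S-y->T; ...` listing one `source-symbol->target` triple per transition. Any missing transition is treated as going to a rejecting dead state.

A DFA must remember the last 3 symbols (since which symbol is third-to-last isn't known until the input ends). Use one state per possible window of the last ≤3 symbols; accept from those whose window starts with `1`.
          0    1  
>  q0     q1   q2 
   q1     q3   q4 
   q2     q5   q6 
   q3     q7   q8 
   q4     q9  q10 
   q5    q11  q12 
   q6    q13  q14 
   q7     q7   q8 
   q8     q9  q10 
   q9    q11  q12 
   q10   q13  q14 
 * q11    q7   q8 
 * q12    q9  q10 
 * q13   q11  q12 
 * q14   q13  q14 
(> = start, * = accepting)

start=q0; accept=q11,q12,q13,q14; q0-0->q1; q0-1->q2; q1-0->q3; q1-1->q4; q2-0->q5; q2-1->q6; q3-0->q7; q3-1->q8; q4-0->q9; q4-1->q10; q5-0->q11; q5-1->q12; q6-0->q13; q6-1->q14; q7-0->q7; q7-1->q8; q8-0->q9; q8-1->q10; q9-0->q11; q9-1->q12; q10-0->q13; q10-1->q14; q11-0->q7; q11-1->q8; q12-0->q9; q12-1->q10; q13-0->q11; q13-1->q12; q14-0->q13; q14-1->q14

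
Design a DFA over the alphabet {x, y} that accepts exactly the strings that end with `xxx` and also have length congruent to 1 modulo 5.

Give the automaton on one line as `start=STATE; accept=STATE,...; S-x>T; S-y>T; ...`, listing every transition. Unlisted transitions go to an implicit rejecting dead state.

Handle the two conditions separately and then intersect. One (4 states) tracks how much of the suffix `xxx` has currently been matched; the other (5 states) tracks the input length modulo 5. Each combined state is a pair, one component from each; accept when both components accept.
          x    y  
>  s0     s1   s2 
   s1     s3   s4 
   s2     s5   s4 
   s3     s6   s7 
   s4     s8   s7 
   s5     s9   s7 
   s6    s10  s11 
   s7    s12  s11 
   s8    s13  s11 
   s9    s10  s11 
   s10   s14   s0 
   s11   s15   s0 
   s12   s16   s0 
   s13   s14   s0 
   s14   s17   s2 
   s15   s18   s2 
   s16   s17   s2 
 * s17   s19   s4 
   s18   s19   s4 
   s19    s6   s7 
(> = start, * = accepting)

start=s0; accept=s17; s0-x>s1; s0-y>s2; s1-x>s3; s1-y>s4; s2-x>s5; s2-y>s4; s3-x>s6; s3-y>s7; s4-x>s8; s4-y>s7; s5-x>s9; s5-y>s7; s6-x>s10; s6-y>s11; s7-x>s12; s7-y>s11; s8-x>s13; s8-y>s11; s9-x>s10; s9-y>s11; s10-x>s14; s10-y>s0; s11-x>s15; s11-y>s0; s12-x>s16; s12-y>s0; s13-x>s14; s13-y>s0; s14-x>s17; s14-y>s2; s15-x>s18; s15-y>s2; s16-x>s17; s16-y>s2; s17-x>s19; s17-y>s4; s18-x>s19; s18-y>s4; s19-x>s6; s19-y>s7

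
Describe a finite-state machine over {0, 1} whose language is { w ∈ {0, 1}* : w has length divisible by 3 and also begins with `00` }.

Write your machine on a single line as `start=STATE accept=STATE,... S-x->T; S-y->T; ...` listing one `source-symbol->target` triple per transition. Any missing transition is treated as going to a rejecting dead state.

start=s0; accept=s5; s0-0->s1; s0-1->s2; s1-0->s3; s1-1->s4; s2-0->s4; s2-1->s4; s3-0->s5; s3-1->s5; s4-0->s6; s4-1->s6; s5-0->s7; s5-1->s7; s6-0->s2; s6-1->s2; s7-0->s3; s7-1->s3

Handle the two conditions separately and then intersect. The first has 3 states tracking the input length modulo 3; the second has 4 states tracking whether the input so far still matches the prefix `00`. A product state is a pair (one from each), accepting exactly when both do.
8 states suffice.
        0   1  
>  s0   s1  s2 
   s1   s3  s4 
   s2   s4  s4 
   s3   s5  s5 
   s4   s6  s6 
 * s5   s7  s7 
   s6   s2  s2 
   s7   s3  s3 
(> = start, * = accepting)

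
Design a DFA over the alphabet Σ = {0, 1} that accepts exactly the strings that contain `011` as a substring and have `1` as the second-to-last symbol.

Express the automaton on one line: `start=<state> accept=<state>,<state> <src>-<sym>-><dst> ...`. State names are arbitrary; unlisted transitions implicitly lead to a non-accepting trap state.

start=q0 accept=q3,q4 q0-0->q1 q0-1->q0 q1-0->q1 q1-1->q2 q2-0->q1 q2-1->q3 q3-0->q4 q3-1->q3 q4-0->q5 q4-1->q6 q5-0->q5 q5-1->q6 q6-0->q4 q6-1->q3

Build one automaton per condition and run them in lockstep. The first has 4 states tracking whether and how much of `011` has been seen; the second has 7 states tracking the last 2 symbols read. A product state is a pair (one from each), accepting exactly when both do. After merging equivalent states the machine shrinks.
A 7-state machine:
        0   1  
>  q0   q1  q0 
   q1   q1  q2 
   q2   q1  q3 
 * q3   q4  q3 
 * q4   q5  q6 
   q5   q5  q6 
   q6   q4  q3 
(> = start, * = accepting)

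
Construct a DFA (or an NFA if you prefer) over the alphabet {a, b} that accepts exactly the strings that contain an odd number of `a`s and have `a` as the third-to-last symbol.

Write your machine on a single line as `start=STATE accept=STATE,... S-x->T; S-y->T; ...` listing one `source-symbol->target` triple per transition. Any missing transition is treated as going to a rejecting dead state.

Build one automaton per condition and run them in lockstep. The first has 2 states tracking the count of `a`s modulo 2; the second has 15 states tracking the last 3 symbols read. A product state is a pair (one from each), accepting exactly when both do. Equivalent product states are then merged.
With 12 states:
          a    b  
>  S0     S1   S0 
   S1     S2   S3 
   S2     S4   S5 
   S3     S6   S7 
 * S4     S2   S8 
   S5     S9   S0 
   S6    S10   S5 
 * S7     S6  S11 
 * S8     S6   S7 
 * S9     S2   S3 
   S10    S2   S8 
   S11    S6  S11 
(> = start, * = accepting)

start=S0; accept=S4,S7,S8,S9; S0-a->S1; S0-b->S0; S1-a->S2; S1-b->S3; S2-a->S4; S2-b->S5; S3-a->S6; S3-b->S7; S4-a->S2; S4-b->S8; S5-a->S9; S5-b->S0; S6-a->S10; S6-b->S5; S7-a->S6; S7-b->S11; S8-a->S6; S8-b->S7; S9-a->S2; S9-b->S3; S10-a->S2; S10-b->S8; S11-a->S6; S11-b->S11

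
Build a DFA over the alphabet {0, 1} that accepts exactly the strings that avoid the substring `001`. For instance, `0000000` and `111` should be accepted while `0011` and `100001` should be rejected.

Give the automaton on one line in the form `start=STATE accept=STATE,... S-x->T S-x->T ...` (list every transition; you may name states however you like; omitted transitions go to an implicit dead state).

start=A accept=A,B,C A-0->B A-1->A B-0->C B-1->A C-0->C C-1->D D-0->D D-1->D

This is the complement of 'contains `001`'. Use the same substring-matching states — A through D holding how much of `001` has just been matched — but flip the accepting set: everything except the trap D accepts.
       0  1 
>* A   B  A 
 * B   C  A 
 * C   C  D 
   D   D  D 
(> = start, * = accepting)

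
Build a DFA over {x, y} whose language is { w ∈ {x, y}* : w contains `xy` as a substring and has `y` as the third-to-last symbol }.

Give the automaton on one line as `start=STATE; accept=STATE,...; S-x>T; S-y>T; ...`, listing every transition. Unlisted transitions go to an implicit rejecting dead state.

start=s0; accept=s7,s8,s9,s10; s0-x>s1; s0-y>s2; s1-x>s1; s1-y>s3; s2-x>s4; s2-y>s2; s3-x>s5; s3-y>s6; s4-x>s1; s4-y>s7; s5-x>s8; s5-y>s7; s6-x>s9; s6-y>s10; s7-x>s5; s7-y>s6; s8-x>s1; s8-y>s3; s9-x>s8; s9-y>s7; s10-x>s9; s10-y>s10

Build one automaton per condition and run them in lockstep. One (3 states) tracks whether and how much of `xy` has been seen; the other (15 states) tracks the last 3 symbols read. Each combined state is a pair, one component from each; accept when both components accept. Minimizing collapses redundant product states.
With 11 states:
          x    y  
>  s0     s1   s2 
   s1     s1   s3 
   s2     s4   s2 
   s3     s5   s6 
   s4     s1   s7 
   s5     s8   s7 
   s6     s9  s10 
 * s7     s5   s6 
 * s8     s1   s3 
 * s9     s8   s7 
 * s10    s9  s10 
(> = start, * = accepting)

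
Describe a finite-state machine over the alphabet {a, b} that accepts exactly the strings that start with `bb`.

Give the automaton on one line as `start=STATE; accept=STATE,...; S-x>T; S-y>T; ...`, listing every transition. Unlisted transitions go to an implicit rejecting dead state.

start=q0; accept=q2; q0-a>q3; q0-b>q1; q1-a>q3; q1-b>q2; q2-a>q2; q2-b>q2; q3-a>q3; q3-b>q3

Check the first 2 symbols one by one: q0 through q1 record how many have matched `bb` so far; any wrong symbol goes to the dead state q3. After all 2 match we enter the accepting sink q2.
        a   b  
>  q0   q3  q1 
   q1   q3  q2 
 * q2   q2  q2 
   q3   q3  q3 
(> = start, * = accepting)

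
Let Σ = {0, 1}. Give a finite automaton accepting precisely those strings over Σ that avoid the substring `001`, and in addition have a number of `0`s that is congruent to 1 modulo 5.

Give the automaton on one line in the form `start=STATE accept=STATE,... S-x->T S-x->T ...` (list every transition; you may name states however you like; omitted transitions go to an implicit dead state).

Handle the two conditions separately and then intersect. The first has 4 states tracking partial matches of the forbidden pattern `001`; the second has 5 states tracking the count of `0`s modulo 5. A product state is a pair (one from each), accepting exactly when both do. Minimizing collapses redundant product states.
16 states suffice.
       0  1 
>  A   B  A 
 * B   C  D 
   C   E  F 
 * D   G  D 
   E   H  F 
   F   F  F 
   G   E  I 
   H   J  F 
   I   K  I 
   J   L  F 
   K   H  M 
 * L   C  F 
   M   N  M 
   N   J  O 
   O   P  O 
   P   L  A 
(> = start, * = accepting)

start=A accept=B,D,L A-0->B A-1->A B-0->C B-1->D C-0->E C-1->F D-0->G D-1->D E-0->H E-1->F F-0->F F-1->F G-0->E G-1->I H-0->J H-1->F I-0->K I-1->I J-0->L J-1->F K-0->H K-1->M L-0->C L-1->F M-0->N M-1->M N-0->J N-1->O O-0->P O-1->O P-0->L P-1->A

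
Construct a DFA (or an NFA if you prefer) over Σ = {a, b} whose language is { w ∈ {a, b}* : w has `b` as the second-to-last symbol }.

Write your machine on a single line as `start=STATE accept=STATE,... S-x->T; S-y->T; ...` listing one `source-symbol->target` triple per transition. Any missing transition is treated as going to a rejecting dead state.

Because acceptance depends on a position counted from the end, the machine has to buffer the most recent 2 symbols. Make each state the string of the last up-to-2 symbols read; on input `x` shift the window left and append `x`. Accept when the buffered window has length 2 and begins with `b`.
A 7-state machine:
        a   b  
>  S0   S1  S2 
   S1   S3  S4 
   S2   S5  S6 
   S3   S3  S4 
   S4   S5  S6 
 * S5   S3  S4 
 * S6   S5  S6 
(> = start, * = accepting)

start=S0; accept=S5,S6; S0-a->S1; S0-b->S2; S1-a->S3; S1-b->S4; S2-a->S5; S2-b->S6; S3-a->S3; S3-b->S4; S4-a->S5; S4-b->S6; S5-a->S3; S5-b->S4; S6-a->S5; S6-b->S6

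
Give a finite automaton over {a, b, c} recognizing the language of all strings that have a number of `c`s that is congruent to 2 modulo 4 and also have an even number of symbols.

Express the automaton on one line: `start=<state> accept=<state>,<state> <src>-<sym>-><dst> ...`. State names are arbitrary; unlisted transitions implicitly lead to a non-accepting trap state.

Build one automaton per condition and run them in lockstep. One (4 states) tracks the count of `c`s modulo 4; the other (2 states) tracks the input length modulo 2. Each combined state is a pair, one component from each; accept when both components accept.
8 states suffice.
        a   b   c  
>  q0   q1  q1  q2 
   q1   q0  q0  q3 
   q2   q3  q3  q4 
   q3   q2  q2  q5 
 * q4   q5  q5  q6 
   q5   q4  q4  q7 
   q6   q7  q7  q0 
   q7   q6  q6  q1 
(> = start, * = accepting)

start=q0 accept=q4 q0-a->q1 q0-b->q1 q0-c->q2 q1-a->q0 q1-b->q0 q1-c->q3 q2-a->q3 q2-b->q3 q2-c->q4 q3-a->q2 q3-b->q2 q3-c->q5 q4-a->q5 q4-b->q5 q4-c->q6 q5-a->q4 q5-b->q4 q5-c->q7 q6-a->q7 q6-b->q7 q6-c->q0 q7-a->q6 q7-b->q6 q7-c->q1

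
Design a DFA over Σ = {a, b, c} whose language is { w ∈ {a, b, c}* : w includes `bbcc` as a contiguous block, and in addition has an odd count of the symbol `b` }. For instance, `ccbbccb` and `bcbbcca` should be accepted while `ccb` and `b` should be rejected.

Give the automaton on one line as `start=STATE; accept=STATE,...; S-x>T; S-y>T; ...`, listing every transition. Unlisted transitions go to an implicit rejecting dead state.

start=S0; accept=S9; S0-a>S0; S0-b>S1; S0-c>S0; S1-a>S2; S1-b>S3; S1-c>S2; S2-a>S2; S2-b>S4; S2-c>S2; S3-a>S0; S3-b>S5; S3-c>S6; S4-a>S0; S4-b>S5; S4-c>S0; S5-a>S2; S5-b>S3; S5-c>S7; S6-a>S0; S6-b>S1; S6-c>S8; S7-a>S2; S7-b>S4; S7-c>S9; S8-a>S8; S8-b>S9; S8-c>S8; S9-a>S9; S9-b>S8; S9-c>S9

Build one automaton per condition and run them in lockstep. One (5 states) tracks whether and how much of `bbcc` has been seen; the other (2 states) tracks the count of `b`s modulo 2. Each combined state is a pair, one component from each; accept when both components accept.
        a   b   c  
>  S0   S0  S1  S0 
   S1   S2  S3  S2 
   S2   S2  S4  S2 
   S3   S0  S5  S6 
   S4   S0  S5  S0 
   S5   S2  S3  S7 
   S6   S0  S1  S8 
   S7   S2  S4  S9 
   S8   S8  S9  S8 
 * S9   S9  S8  S9 
(> = start, * = accepting)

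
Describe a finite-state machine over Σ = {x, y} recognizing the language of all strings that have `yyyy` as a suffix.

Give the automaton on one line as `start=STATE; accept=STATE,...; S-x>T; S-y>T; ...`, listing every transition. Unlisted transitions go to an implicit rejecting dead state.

start=q0; accept=q4; q0-x>q0; q0-y>q1; q1-x>q0; q1-y>q2; q2-x>q0; q2-y>q3; q3-x>q0; q3-y>q4; q4-x>q0; q4-y>q4

Remember how much of `yyyy` the current input suffix matches. State q0 means no match yet; q1 means the last symbol is `y`; q2 means the last 2 symbols are `yy`; q3 means the last 3 symbols are `yyy`; q4 means the last 4 symbols are `yyyy`. Only q4 accepts. On a mismatch, fall back to the longest proper suffix that is still a prefix of `yyyy`.
        x   y  
>  q0   q0  q1 
   q1   q0  q2 
   q2   q0  q3 
   q3   q0  q4 
 * q4   q0  q4 
(> = start, * = accepting)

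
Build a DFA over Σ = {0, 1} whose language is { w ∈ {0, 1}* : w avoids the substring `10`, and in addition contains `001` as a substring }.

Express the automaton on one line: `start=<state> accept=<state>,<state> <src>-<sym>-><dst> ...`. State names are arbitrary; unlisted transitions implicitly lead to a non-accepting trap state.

Run two small machines in parallel and take their product. One (3 states) tracks partial matches of the forbidden pattern `10`; the other (4 states) tracks whether and how much of `001` has been seen. Each combined state is a pair, one component from each; accept when both components accept.
        0   1  
>  q0   q1  q2 
   q1   q3  q2 
   q2   q4  q2 
   q3   q3  q5 
   q4   q6  q7 
 * q5   q8  q5 
   q6   q6  q8 
   q7   q4  q7 
   q8   q8  q8 
(> = start, * = accepting)

start=q0 accept=q5 q0-0->q1 q0-1->q2 q1-0->q3 q1-1->q2 q2-0->q4 q2-1->q2 q3-0->q3 q3-1->q5 q4-0->q6 q4-1->q7 q5-0->q8 q5-1->q5 q6-0->q6 q6-1->q8 q7-0->q4 q7-1->q7 q8-0->q8 q8-1->q8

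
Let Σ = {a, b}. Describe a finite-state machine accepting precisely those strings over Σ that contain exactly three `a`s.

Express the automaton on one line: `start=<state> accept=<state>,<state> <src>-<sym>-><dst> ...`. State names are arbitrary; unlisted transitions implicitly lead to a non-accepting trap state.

start=s0 accept=s3 s0-a->s1 s0-b->s0 s1-a->s2 s1-b->s1 s2-a->s3 s2-b->s2 s3-a->s4 s3-b->s3 s4-a->s4 s4-b->s4

Count `a`s, saturating at 4: states s0 through s3 mean 0 through 3 `a`s seen; s4 means more than 3. Each `a` increments (capped at s4); other symbols loop. Accept from {s3}.
5 states suffice.
        a   b  
>  s0   s1  s0 
   s1   s2  s1 
   s2   s3  s2 
 * s3   s4  s3 
   s4   s4  s4 
(> = start, * = accepting)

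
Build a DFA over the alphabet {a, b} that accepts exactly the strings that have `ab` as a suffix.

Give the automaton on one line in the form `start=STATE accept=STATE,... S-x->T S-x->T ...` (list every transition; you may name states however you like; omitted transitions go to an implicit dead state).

Remember how much of `ab` the current input suffix matches. State S0 means no match yet; S1 means the last symbol is `a`; S2 means the last 2 symbols are `ab`. Only S2 accepts. On a mismatch, fall back to the longest proper suffix that is still a prefix of `ab`.
3 states suffice.
        a   b  
>  S0   S1  S0 
   S1   S1  S2 
 * S2   S1  S0 
(> = start, * = accepting)

start=S0 accept=S2 S0-a->S1 S0-b->S0 S1-a->S1 S1-b->S2 S2-a->S1 S2-b->S0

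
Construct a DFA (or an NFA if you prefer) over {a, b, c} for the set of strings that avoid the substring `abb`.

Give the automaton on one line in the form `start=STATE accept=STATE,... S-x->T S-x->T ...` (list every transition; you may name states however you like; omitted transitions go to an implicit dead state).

This is the complement of 'contains `abb`'. Use the same substring-matching states — S0 through S3 holding how much of `abb` has just been matched — but flip the accepting set: everything except the trap S3 accepts.
A 4-state machine:
        a   b   c  
>* S0   S1  S0  S0 
 * S1   S1  S2  S0 
 * S2   S1  S3  S0 
   S3   S3  S3  S3 
(> = start, * = accepting)

start=S0 accept=S0,S1,S2 S0-a->S1 S0-b->S0 S0-c->S0 S1-a->S1 S1-b->S2 S1-c->S0 S2-a->S1 S2-b->S3 S2-c->S0 S3-a->S3 S3-b->S3 S3-c->S3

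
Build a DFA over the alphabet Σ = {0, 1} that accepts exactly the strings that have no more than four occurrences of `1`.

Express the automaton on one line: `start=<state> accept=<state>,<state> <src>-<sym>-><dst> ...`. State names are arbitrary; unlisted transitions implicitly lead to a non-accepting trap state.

start=s0 accept=s0,s1,s2,s3,s4 s0-0->s0 s0-1->s1 s1-0->s1 s1-1->s2 s2-0->s2 s2-1->s3 s3-0->s3 s3-1->s4 s4-0->s4 s4-1->s5 s5-0->s5 s5-1->s5

Count `1`s, saturating at 5: states s0 through s4 mean 0 through 4 `1`s seen; s5 means more than 4. Each `1` increments (capped at s5); other symbols loop. Accept from {s0, s1, s2, s3, s4}.
A 6-state machine:
        0   1  
>* s0   s0  s1 
 * s1   s1  s2 
 * s2   s2  s3 
 * s3   s3  s4 
 * s4   s4  s5 
   s5   s5  s5 
(> = start, * = accepting)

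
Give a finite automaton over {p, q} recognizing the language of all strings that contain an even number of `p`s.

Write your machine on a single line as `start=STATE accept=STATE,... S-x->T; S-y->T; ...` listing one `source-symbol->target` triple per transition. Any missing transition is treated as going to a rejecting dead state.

Keep the running count of `p`s modulo 2: each `p` advances along the cycle A → B → A while other symbols loop. Accept at A.
2 states suffice.
       p  q 
>* A   B  A 
   B   A  B 
(> = start, * = accepting)

start=A; accept=A; A-p->B; A-q->A; B-p->A; B-q->B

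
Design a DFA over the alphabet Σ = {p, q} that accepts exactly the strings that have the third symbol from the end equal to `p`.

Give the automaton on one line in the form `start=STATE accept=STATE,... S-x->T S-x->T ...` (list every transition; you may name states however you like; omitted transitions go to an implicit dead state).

A DFA must remember the last 3 symbols (since which symbol is third-to-last isn't known until the input ends). Use one state per possible window of the last ≤3 symbols; accept from those whose window starts with `p`.
15 states suffice.
          p    q  
>  S0     S1   S2 
   S1     S3   S4 
   S2     S5   S6 
   S3     S7   S8 
   S4     S9  S10 
   S5    S11  S12 
   S6    S13  S14 
 * S7     S7   S8 
 * S8     S9  S10 
 * S9    S11  S12 
 * S10   S13  S14 
   S11    S7   S8 
   S12    S9  S10 
   S13   S11  S12 
   S14   S13  S14 
(> = start, * = accepting)

start=S0 accept=S7,S8,S9,S10 S0-p->S1 S0-q->S2 S1-p->S3 S1-q->S4 S2-p->S5 S2-q->S6 S3-p->S7 S3-q->S8 S4-p->S9 S4-q->S10 S5-p->S11 S5-q->S12 S6-p->S13 S6-q->S14 S7-p->S7 S7-q->S8 S8-p->S9 S8-q->S10 S9-p->S11 S9-q->S12 S10-p->S13 S10-q->S14 S11-p->S7 S11-q->S8 S12-p->S9 S12-q->S10 S13-p->S11 S13-q->S12 S14-p->S13 S14-q->S14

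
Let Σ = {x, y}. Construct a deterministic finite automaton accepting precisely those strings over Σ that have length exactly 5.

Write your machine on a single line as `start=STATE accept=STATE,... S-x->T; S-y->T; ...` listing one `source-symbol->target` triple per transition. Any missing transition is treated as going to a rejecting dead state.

We only need to distinguish lengths 0, 1, …, 5, and '>5'. Chain s0 → s1 → s2 → s3 → s4 → s5 → s6 on every symbol, with s6 looping. Accepting states: {s5}.
With 7 states:
        x   y  
>  s0   s1  s1 
   s1   s2  s2 
   s2   s3  s3 
   s3   s4  s4 
   s4   s5  s5 
 * s5   s6  s6 
   s6   s6  s6 
(> = start, * = accepting)

start=s0; accept=s5; s0-x->s1; s0-y->s1; s1-x->s2; s1-y->s2; s2-x->s3; s2-y->s3; s3-x->s4; s3-y->s4; s4-x->s5; s4-y->s5; s5-x->s6; s5-y->s6; s6-x->s6; s6-y->s6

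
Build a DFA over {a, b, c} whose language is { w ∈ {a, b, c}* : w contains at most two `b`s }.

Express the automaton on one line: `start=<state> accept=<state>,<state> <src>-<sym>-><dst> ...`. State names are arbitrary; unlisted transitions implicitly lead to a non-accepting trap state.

start=s0 accept=s0,s1,s2 s0-a->s0 s0-b->s1 s0-c->s0 s1-a->s1 s1-b->s2 s1-c->s1 s2-a->s2 s2-b->s3 s2-c->s2 s3-a->s3 s3-b->s3 s3-c->s3

Only the number of `b`s matters, and only up to 3. Make a chain s0 → s1 → s2 → s3 advanced by each `b` (with s3 absorbing); every other symbol self-loops. The accepting set is {s0, s1, s2}.
4 states suffice.
        a   b   c  
>* s0   s0  s1  s0 
 * s1   s1  s2  s1 
 * s2   s2  s3  s2 
   s3   s3  s3  s3 
(> = start, * = accepting)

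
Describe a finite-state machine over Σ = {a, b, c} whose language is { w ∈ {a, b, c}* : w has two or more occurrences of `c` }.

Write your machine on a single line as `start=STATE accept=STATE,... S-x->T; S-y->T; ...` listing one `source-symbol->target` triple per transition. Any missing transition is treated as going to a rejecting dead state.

Count `c`s, saturating at 3: states s0 through s2 mean 0 through 2 `c`s seen; s3 means more than 2. Each `c` increments (capped at s3); other symbols loop. Accept from {s2, s3}.
A 4-state machine:
        a   b   c  
>  s0   s0  s0  s1 
   s1   s1  s1  s2 
 * s2   s2  s2  s3 
 * s3   s3  s3  s3 
(> = start, * = accepting)

start=s0; accept=s2,s3; s0-a->s0; s0-b->s0; s0-c->s1; s1-a->s1; s1-b->s1; s1-c->s2; s2-a->s2; s2-b->s2; s2-c->s3; s3-a->s3; s3-b->s3; s3-c->s3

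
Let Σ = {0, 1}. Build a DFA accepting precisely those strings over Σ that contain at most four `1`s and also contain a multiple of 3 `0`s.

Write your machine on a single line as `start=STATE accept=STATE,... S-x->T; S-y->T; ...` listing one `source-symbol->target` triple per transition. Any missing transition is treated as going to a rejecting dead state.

Run two small machines in parallel and take their product. The first has 6 states tracking the count of `1`s, saturating at 5; the second has 3 states tracking the count of `0`s modulo 3. A product state is a pair (one from each), accepting exactly when both do.
18 states suffice.
          0    1  
>* q0     q1   q2 
   q1     q3   q4 
 * q2     q4   q5 
   q3     q0   q6 
   q4     q6   q7 
 * q5     q7   q8 
   q6     q2   q9 
   q7     q9  q10 
 * q8    q10  q11 
   q9     q5  q12 
   q10   q12  q13 
 * q11   q13  q14 
   q12    q8  q15 
   q13   q15  q16 
   q14   q16  q14 
   q15   q11  q17 
   q16   q17  q16 
   q17   q14  q17 
(> = start, * = accepting)

start=q0; accept=q0,q2,q5,q8,q11; q0-0->q1; q0-1->q2; q1-0->q3; q1-1->q4; q2-0->q4; q2-1->q5; q3-0->q0; q3-1->q6; q4-0->q6; q4-1->q7; q5-0->q7; q5-1->q8; q6-0->q2; q6-1->q9; q7-0->q9; q7-1->q10; q8-0->q10; q8-1->q11; q9-0->q5; q9-1->q12; q10-0->q12; q10-1->q13; q11-0->q13; q11-1->q14; q12-0->q8; q12-1->q15; q13-0->q15; q13-1->q16; q14-0->q16; q14-1->q14; q15-0->q11; q15-1->q17; q16-0->q17; q16-1->q16; q17-0->q14; q17-1->q17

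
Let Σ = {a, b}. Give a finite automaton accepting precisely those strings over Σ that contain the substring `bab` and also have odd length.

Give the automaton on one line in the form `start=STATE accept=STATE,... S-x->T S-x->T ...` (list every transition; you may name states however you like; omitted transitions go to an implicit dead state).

start=S0 accept=S6 S0-a->S1 S0-b->S2 S1-a->S0 S1-b->S3 S2-a->S4 S2-b->S3 S3-a->S5 S3-b->S2 S4-a->S1 S4-b->S6 S5-a->S0 S5-b->S7 S6-a->S7 S6-b->S7 S7-a->S6 S7-b->S6

Build one automaton per condition and run them in lockstep. The first has 4 states tracking whether and how much of `bab` has been seen; the second has 2 states tracking the input length modulo 2. A product state is a pair (one from each), accepting exactly when both do.
An 8-state machine:
        a   b  
>  S0   S1  S2 
   S1   S0  S3 
   S2   S4  S3 
   S3   S5  S2 
   S4   S1  S6 
   S5   S0  S7 
 * S6   S7  S7 
   S7   S6  S6 
(> = start, * = accepting)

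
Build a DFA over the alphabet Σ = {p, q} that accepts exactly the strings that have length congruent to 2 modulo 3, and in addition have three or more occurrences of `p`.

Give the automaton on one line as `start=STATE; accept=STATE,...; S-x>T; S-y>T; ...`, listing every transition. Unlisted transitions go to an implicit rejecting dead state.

start=s0; accept=s12,s13; s0-p>s1; s0-q>s2; s1-p>s3; s1-q>s4; s2-p>s4; s2-q>s5; s3-p>s6; s3-q>s7; s4-p>s7; s4-q>s8; s5-p>s8; s5-q>s0; s6-p>s9; s6-q>s10; s7-p>s10; s7-q>s11; s8-p>s11; s8-q>s1; s9-p>s12; s9-q>s12; s10-p>s12; s10-q>s13; s11-p>s13; s11-q>s3; s12-p>s14; s12-q>s14; s13-p>s14; s13-q>s6; s14-p>s9; s14-q>s9

Build one automaton per condition and run them in lockstep. The first has 3 states tracking the input length modulo 3; the second has 5 states tracking the count of `p`s, saturating at 4. A product state is a pair (one from each), accepting exactly when both do.
A 15-state machine:
          p    q  
>  s0     s1   s2 
   s1     s3   s4 
   s2     s4   s5 
   s3     s6   s7 
   s4     s7   s8 
   s5     s8   s0 
   s6     s9  s10 
   s7    s10  s11 
   s8    s11   s1 
   s9    s12  s12 
   s10   s12  s13 
   s11   s13   s3 
 * s12   s14  s14 
 * s13   s14   s6 
   s14    s9   s9 
(> = start, * = accepting)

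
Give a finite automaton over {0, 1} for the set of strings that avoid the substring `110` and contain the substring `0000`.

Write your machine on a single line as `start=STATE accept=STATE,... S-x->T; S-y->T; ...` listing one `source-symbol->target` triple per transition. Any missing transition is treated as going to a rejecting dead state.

Run two small machines in parallel and take their product. One (4 states) tracks partial matches of the forbidden pattern `110`; the other (5 states) tracks whether and how much of `0000` has been seen. Each combined state is a pair, one component from each; accept when both components accept.
A 14-state machine:
          0    1  
>  s0     s1   s2 
   s1     s3   s2 
   s2     s1   s4 
   s3     s5   s2 
   s4     s6   s4 
   s5     s7   s2 
   s6     s8   s9 
 * s7     s7  s10 
   s8    s11   s9 
   s9     s6   s9 
 * s10    s7  s12 
   s11   s13   s9 
 * s12   s13  s12 
   s13   s13  s13 
(> = start, * = accepting)

start=s0; accept=s7,s10,s12; s0-0->s1; s0-1->s2; s1-0->s3; s1-1->s2; s2-0->s1; s2-1->s4; s3-0->s5; s3-1->s2; s4-0->s6; s4-1->s4; s5-0->s7; s5-1->s2; s6-0->s8; s6-1->s9; s7-0->s7; s7-1->s10; s8-0->s11; s8-1->s9; s9-0->s6; s9-1->s9; s10-0->s7; s10-1->s12; s11-0->s13; s11-1->s9; s12-0->s13; s12-1->s12; s13-0->s13; s13-1->s13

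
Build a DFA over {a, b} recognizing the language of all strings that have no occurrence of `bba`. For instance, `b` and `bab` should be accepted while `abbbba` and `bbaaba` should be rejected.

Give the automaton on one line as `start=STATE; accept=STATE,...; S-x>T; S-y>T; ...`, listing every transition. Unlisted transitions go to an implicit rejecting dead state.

Track partial matches of the forbidden pattern `bba`. State S3 is a dead state reached once `bba` has occurred; every other state accepts. S0 means no part of `bba` is currently matched.
4 states suffice.
        a   b  
>* S0   S0  S1 
 * S1   S0  S2 
 * S2   S3  S2 
   S3   S3  S3 
(> = start, * = accepting)

start=S0; accept=S0,S1,S2; S0-a>S0; S0-b>S1; S1-a>S0; S1-b>S2; S2-a>S3; S2-b>S2; S3-a>S3; S3-b>S3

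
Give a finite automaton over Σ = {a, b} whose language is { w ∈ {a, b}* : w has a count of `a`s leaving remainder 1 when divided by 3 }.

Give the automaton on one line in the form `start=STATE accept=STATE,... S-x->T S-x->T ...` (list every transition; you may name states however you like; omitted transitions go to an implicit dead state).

start=q0 accept=q1 q0-a->q1 q0-b->q0 q1-a->q2 q1-b->q1 q2-a->q0 q2-b->q2

The only thing that matters is how many `a`s have appeared, reduced mod 3. Use one state per residue: q0 for 0, …, q2 for 2. Reading `a` moves to the next residue; anything else stays put. q1 is accepting.
With 3 states:
        a   b  
>  q0   q1  q0 
 * q1   q2  q1 
   q2   q0  q2 
(> = start, * = accepting)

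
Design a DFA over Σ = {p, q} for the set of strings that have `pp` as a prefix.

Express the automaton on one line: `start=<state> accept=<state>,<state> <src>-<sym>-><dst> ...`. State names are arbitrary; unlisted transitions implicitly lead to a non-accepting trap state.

Walk along `pp` while the input agrees: from A take `p` to B, and so on. Any deviation drops to the rejecting sink D. Once C is reached the prefix is confirmed and every continuation is accepted.
4 states suffice.
       p  q 
>  A   B  D 
   B   C  D 
 * C   C  C 
   D   D  D 
(> = start, * = accepting)

start=A accept=C A-p->B A-q->D B-p->C B-q->D C-p->C C-q->C D-p->D D-q->D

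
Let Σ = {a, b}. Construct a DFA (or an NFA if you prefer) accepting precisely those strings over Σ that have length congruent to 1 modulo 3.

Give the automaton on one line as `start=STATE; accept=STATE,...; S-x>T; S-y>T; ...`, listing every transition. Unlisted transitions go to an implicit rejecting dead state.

start=q0; accept=q1; q0-a>q1; q0-b>q1; q1-a>q2; q1-b>q2; q2-a>q0; q2-b>q0

Only the length mod 3 matters, so use a 3-cycle: from any state, every input symbol moves to the next state, wrapping q2 back to q0. Mark q1 accepting.
With 3 states:
        a   b  
>  q0   q1  q1 
 * q1   q2  q2 
   q2   q0  q0 
(> = start, * = accepting)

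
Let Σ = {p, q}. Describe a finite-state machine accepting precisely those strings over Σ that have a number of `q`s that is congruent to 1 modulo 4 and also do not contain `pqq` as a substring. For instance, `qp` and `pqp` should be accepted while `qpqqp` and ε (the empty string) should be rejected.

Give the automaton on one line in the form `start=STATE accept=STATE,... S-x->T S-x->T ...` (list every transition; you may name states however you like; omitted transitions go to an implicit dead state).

Handle the two conditions separately and then intersect. The first has 4 states tracking the count of `q`s modulo 4; the second has 4 states tracking partial matches of the forbidden pattern `pqq`. A product state is a pair (one from each), accepting exactly when both do.
16 states suffice.
       p  q 
>  A   B  C 
   B   B  D 
 * C   E  F 
 * D   E  G 
 * E   E  H 
   F   I  J 
   G   G  K 
   H   I  K 
   I   I  L 
   J   M  A 
   K   K  N 
   L   M  N 
   M   M  O 
   N   N  P 
   O   B  P 
   P   P  G 
(> = start, * = accepting)

start=A accept=C,D,E A-p->B A-q->C B-p->B B-q->D C-p->E C-q->F D-p->E D-q->G E-p->E E-q->H F-p->I F-q->J G-p->G G-q->K H-p->I H-q->K I-p->I I-q->L J-p->M J-q->A K-p->K K-q->N L-p->M L-q->N M-p->M M-q->O N-p->N N-q->P O-p->B O-q->P P-p->P P-q->G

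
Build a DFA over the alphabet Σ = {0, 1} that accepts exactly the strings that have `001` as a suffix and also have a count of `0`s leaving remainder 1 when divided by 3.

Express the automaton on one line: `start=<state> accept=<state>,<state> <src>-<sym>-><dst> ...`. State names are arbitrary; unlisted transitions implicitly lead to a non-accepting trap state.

start=q0 accept=q5 q0-0->q1 q0-1->q0 q1-0->q2 q1-1->q1 q2-0->q3 q2-1->q2 q3-0->q4 q3-1->q0 q4-0->q2 q4-1->q5 q5-0->q2 q5-1->q1

Handle the two conditions separately and then intersect. The first has 4 states tracking how much of the suffix `001` has currently been matched; the second has 3 states tracking the count of `0`s modulo 3. A product state is a pair (one from each), accepting exactly when both do. After merging equivalent states the machine shrinks.
With 6 states:
        0   1  
>  q0   q1  q0 
   q1   q2  q1 
   q2   q3  q2 
   q3   q4  q0 
   q4   q2  q5 
 * q5   q2  q1 
(> = start, * = accepting)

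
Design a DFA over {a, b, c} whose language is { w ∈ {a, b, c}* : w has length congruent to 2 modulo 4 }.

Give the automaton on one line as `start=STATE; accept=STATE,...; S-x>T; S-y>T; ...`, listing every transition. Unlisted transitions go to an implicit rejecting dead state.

Count input length modulo 4: every symbol advances one step around the cycle q0 → q1 → q2 → q3 → q0. Accept at q2.
A 4-state machine:
        a   b   c  
>  q0   q1  q1  q1 
   q1   q2  q2  q2 
 * q2   q3  q3  q3 
   q3   q0  q0  q0 
(> = start, * = accepting)

start=q0; accept=q2; q0-a>q1; q0-b>q1; q0-c>q1; q1-a>q2; q1-b>q2; q1-c>q2; q2-a>q3; q2-b>q3; q2-c>q3; q3-a>q0; q3-b>q0; q3-c>q0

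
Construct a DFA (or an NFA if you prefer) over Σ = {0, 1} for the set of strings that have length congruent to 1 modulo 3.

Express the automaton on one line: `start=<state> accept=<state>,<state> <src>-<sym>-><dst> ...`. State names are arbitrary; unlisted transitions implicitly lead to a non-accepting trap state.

start=s0 accept=s1 s0-0->s1 s0-1->s1 s1-0->s2 s1-1->s2 s2-0->s0 s2-1->s0

Only the length mod 3 matters, so use a 3-cycle: from any state, every input symbol moves to the next state, wrapping s2 back to s0. Mark s1 accepting.
With 3 states:
        0   1  
>  s0   s1  s1 
 * s1   s2  s2 
   s2   s0  s0 
(> = start, * = accepting)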